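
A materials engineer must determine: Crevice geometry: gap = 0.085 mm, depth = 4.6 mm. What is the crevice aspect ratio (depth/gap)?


Aspect ratio = depth / gap
Ratio = 4.6 / 0.085 = 54.1

54.1


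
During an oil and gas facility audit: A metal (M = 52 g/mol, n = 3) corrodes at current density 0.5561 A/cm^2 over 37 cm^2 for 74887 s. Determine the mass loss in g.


Apply Faraday's law: m = i*A*t*M / (n*F)
Total charge passed Q = i*A*t = 0.5561*37*74887 = 1540852.4459 C
m = Q*M/(n*F) = 1540852.4459*52/(3*96485) = 276.811 g

276.811 g


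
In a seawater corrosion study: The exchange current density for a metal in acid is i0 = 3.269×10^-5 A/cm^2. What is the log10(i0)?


i0 = 3.269×10^-5 A/cm^2
log10(i0) = -4.486

-4.486


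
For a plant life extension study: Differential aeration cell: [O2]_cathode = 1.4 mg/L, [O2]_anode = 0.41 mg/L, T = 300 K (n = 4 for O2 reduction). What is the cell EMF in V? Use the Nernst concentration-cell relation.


Apply the Nernst concentration-cell relation: E = (RT/nF)*ln(C_cathode/C_anode)
RT/nF = 8.314*300/(4*96485) = 0.00646266 V
ln(1.4/0.41) = 1.22807
E = 0.00646266 * 1.22807 = 0.00794 V

0.00794 V


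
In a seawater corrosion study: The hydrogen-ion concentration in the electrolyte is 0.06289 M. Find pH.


pH = −log10[H+]
pH = −log10(0.06289) = 1.2

1.2


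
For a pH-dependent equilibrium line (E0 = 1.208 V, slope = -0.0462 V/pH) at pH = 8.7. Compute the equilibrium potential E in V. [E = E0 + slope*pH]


Apply the Pourbaix line equation: E = E0 + slope*pH
E = 1.208 + (-0.0462)*8.7 = 1.208 + (-0.40194) = 0.80606 V
Rounded to 4 decimal places: E = 0.8061 V

0.8061 V


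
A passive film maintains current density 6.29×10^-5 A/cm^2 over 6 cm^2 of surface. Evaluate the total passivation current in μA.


I = i_pass * A, then convert A → μA (×10^6)
I = 6.29×10^-5 * 6 * 10^6 = 377.4 μA

377.4 μA


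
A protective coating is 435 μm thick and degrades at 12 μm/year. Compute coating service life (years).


Service life = thickness / degradation rate
Life = 435 / 12 = 36.3 years

36.3 years


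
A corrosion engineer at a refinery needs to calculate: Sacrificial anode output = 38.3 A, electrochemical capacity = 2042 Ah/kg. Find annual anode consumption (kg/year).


Annual consumption = current * hours per year / capacity
Rate = 38.3 * 8760 / 2042 = 164.3 kg/year

164.3 kg/year


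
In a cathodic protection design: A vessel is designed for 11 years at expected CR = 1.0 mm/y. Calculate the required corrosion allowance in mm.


Corrosion allowance = CR × design life
CA = 1.0 * 11 = 11.0 mm

11.0 mm


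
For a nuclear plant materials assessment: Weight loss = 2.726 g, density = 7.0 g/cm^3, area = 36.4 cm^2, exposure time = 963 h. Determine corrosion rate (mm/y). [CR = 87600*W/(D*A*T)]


Apply the mm/y weight-loss relation: CR = 87600 * W / (D * A * T)
Numerator: 87600 * 2.726 = 238797.6
Denominator: 7.0 * 36.4 * 963 = 245372.4
CR = 238797.6 / 245372.4 = 0.9732 mm/y

0.9732 mm/y


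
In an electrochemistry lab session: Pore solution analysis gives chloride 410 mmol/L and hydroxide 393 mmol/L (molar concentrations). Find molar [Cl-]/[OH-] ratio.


Threshold parameter = [Cl-] / [OH-] (molar basis; both in mmol/L, so units cancel)
Ratio = 410 / 393 = 1.04

1.04


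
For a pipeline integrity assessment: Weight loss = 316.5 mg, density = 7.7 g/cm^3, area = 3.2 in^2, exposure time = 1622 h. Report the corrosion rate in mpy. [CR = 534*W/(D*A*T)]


Apply the mpy weight-loss relation: CR = 534 * W / (D * A * T)
Numerator: 534 * 316.5 = 169011.0
Denominator: 7.7 * 3.2 * 1622 = 39966.08
CR = 169011.0 / 39966.08 = 4.22886 mpy

4.22886 mpy


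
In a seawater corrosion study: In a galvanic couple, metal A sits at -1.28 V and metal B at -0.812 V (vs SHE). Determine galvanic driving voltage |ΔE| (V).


Driving voltage is the absolute potential difference.
|ΔE| = |-1.28 − (-0.812)| = 0.468 V

0.468 V


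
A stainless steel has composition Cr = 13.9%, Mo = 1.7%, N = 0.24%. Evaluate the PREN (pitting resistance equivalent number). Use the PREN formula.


Apply the PREN formula: PREN = Cr + 3.3*Mo + 16*N
PREN = 13.9 + 3.3*1.7 + 16*0.24
PREN = 13.9 + 5.61 + 3.84 = 23.35

23.35


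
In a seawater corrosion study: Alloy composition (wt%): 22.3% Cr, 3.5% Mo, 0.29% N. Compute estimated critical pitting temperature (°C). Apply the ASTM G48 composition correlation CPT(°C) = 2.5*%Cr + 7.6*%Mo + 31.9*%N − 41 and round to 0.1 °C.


Apply the ASTM G48 empirical CPT estimate: CPT(°C) = 2.5*%Cr + 7.6*%Mo + 31.9*%N − 41
2.5*22.3 = 55.75; 7.6*3.5 = 26.6; 31.9*0.29 = 9.251
CPT = 55.75 + 26.6 + 9.251 − 41 = 50.601 °C
Rounded to 0.1 °C: CPT ≈ 50.6 °C

50.6 °C


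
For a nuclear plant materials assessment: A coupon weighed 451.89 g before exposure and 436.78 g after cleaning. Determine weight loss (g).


Weight loss = initial − final
WL = 451.89 − 436.78 = 15.11 g

15.11 g


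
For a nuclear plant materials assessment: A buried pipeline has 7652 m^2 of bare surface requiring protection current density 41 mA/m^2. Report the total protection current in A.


I = area * current density, then convert mA → A (÷1000)
I = 7652 * 41 / 1000 = 313.73 A

313.73 A


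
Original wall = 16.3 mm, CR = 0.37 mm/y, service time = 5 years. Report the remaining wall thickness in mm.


Remaining wall = original − CR × time
t = 16.3 − 0.37*5 = 16.3 − 1.85 = 14.45 mm

14.45 mm


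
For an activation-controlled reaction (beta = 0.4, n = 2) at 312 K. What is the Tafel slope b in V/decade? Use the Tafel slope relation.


Apply the Tafel slope relation: b = 2.303*R*T/(beta*n*F)
Numerator: 2.303 * 8.314 * 312 = 5973.91
Denominator: 0.4 * 2 * 96485 = 77188.0
b = 5973.91 / 77188.0 = 0.0774 V/decade

0.0774 V/decade


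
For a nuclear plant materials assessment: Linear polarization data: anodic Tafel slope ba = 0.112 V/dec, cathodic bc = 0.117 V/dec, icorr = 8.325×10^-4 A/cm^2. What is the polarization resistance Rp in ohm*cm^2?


Apply the Stern-Geary equation: Rp = ba*bc / (2.303*icorr*(ba+bc))
ba*bc = 0.112*0.117 = 0.013104
ba+bc = 0.229; 2.303*icorr*(ba+bc) = 2.303*8.325×10^-4*0.229 = 4.3904968×10^-4
Rp = 0.013104 / 4.3904968×10^-4 = 29.85 ohm*cm^2

29.85 ohm*cm^2


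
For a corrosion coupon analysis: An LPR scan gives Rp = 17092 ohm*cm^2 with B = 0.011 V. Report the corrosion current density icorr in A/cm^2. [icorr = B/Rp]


Apply the Stern-Geary relation: icorr = B / Rp
icorr = 0.011 / 17092 = 6.436×10^-7 A/cm^2

6.436×10^-7 A/cm^2


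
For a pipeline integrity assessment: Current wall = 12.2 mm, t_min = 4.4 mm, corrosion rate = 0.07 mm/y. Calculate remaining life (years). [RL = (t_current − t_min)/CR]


Apply the remaining-life relation: RL = (t_current − t_min) / CR
RL = (12.2 − 4.4) / 0.07 = 7.8 / 0.07 = 111.4 years

111.4 years


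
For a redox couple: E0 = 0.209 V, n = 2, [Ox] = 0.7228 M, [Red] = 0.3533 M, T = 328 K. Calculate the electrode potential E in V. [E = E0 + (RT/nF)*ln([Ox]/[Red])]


Apply the Nernst equation: E = E0 + (RT/nF)*ln([Ox]/[Red])
Step 1: RT/nF = 8.314*328/(2*96485) = 0.01413169 V
Step 2: [Ox]/[Red] = 0.7228/0.3533 = 2.045853
Step 3: ln(2.045853) = 0.715815
Step 4: correction = 0.01413169 * 0.715815 = 0.0101 V
E = 0.209 + 0.0101 = 0.2191 V

0.2191 V


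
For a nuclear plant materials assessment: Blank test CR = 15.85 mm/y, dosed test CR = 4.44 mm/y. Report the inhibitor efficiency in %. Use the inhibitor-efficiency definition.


Apply the inhibitor-efficiency definition: IE = (CR_blank − CR_inh)/CR_blank × 100
IE = (15.85 − 4.44) / 15.85 × 100
IE = 11.41 / 15.85 × 100 = 72.0 %

72.0 %


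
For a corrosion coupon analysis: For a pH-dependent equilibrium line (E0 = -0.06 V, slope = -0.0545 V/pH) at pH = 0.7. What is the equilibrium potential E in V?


Apply the Pourbaix line equation: E = E0 + slope*pH
E = -0.06 + (-0.0545)*0.7 = -0.06 + (-0.03815) = -0.09815 V
Rounded to 3 decimal places: E = -0.098 V

-0.098 V


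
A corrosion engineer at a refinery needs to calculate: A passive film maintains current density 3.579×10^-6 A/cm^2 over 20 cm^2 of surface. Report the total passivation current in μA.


I = i_pass * A, then convert A → μA (×10^6)
I = 3.579×10^-6 * 20 * 10^6 = 71.58 μA

71.58 μA


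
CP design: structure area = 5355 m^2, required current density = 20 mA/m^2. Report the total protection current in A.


I = area * current density, then convert mA → A (÷1000)
I = 5355 * 20 / 1000 = 107.1 A

107.1 A


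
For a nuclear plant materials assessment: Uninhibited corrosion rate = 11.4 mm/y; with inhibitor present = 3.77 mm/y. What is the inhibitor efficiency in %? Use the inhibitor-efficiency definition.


Apply the inhibitor-efficiency definition: IE = (CR_blank − CR_inh)/CR_blank × 100
IE = (11.4 − 3.77) / 11.4 × 100
IE = 7.63 / 11.4 × 100 = 66.9 %

66.9 %


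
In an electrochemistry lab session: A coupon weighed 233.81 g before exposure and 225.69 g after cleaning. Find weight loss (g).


Weight loss = initial − final
WL = 233.81 − 225.69 = 8.12 g

8.12 g


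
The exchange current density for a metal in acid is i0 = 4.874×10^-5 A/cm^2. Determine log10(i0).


i0 = 4.874×10^-5 A/cm^2
log10(i0) = -4.312

-4.312


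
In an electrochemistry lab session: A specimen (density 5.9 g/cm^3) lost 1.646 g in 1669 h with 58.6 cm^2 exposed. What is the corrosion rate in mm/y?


Apply the mm/y weight-loss relation: CR = 87600 * W / (D * A * T)
Numerator: 87600 * 1.646 = 144189.6
Denominator: 5.9 * 58.6 * 1669 = 577040.06
CR = 144189.6 / 577040.06 = 0.249878 mm/y

0.249878 mm/y


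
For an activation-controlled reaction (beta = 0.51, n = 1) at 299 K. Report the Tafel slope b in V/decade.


Apply the Tafel slope relation: b = 2.303*R*T/(beta*n*F)
Numerator: 2.303 * 8.314 * 299 = 5725.0
Denominator: 0.51 * 1 * 96485 = 49207.35
b = 5725.0 / 49207.35 = 0.116 V/decade

0.116 V/decade


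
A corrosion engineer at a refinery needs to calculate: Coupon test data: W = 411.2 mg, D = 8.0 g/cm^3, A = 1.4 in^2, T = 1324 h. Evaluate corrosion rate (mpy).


Apply the mpy weight-loss relation: CR = 534 * W / (D * A * T)
Numerator: 534 * 411.2 = 219580.8
Denominator: 8.0 * 1.4 * 1324 = 14828.8
CR = 219580.8 / 14828.8 = 14.8077 mpy

14.8077 mpy


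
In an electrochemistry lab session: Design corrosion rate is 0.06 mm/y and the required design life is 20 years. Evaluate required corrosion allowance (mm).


Corrosion allowance = CR × design life
CA = 0.06 * 20 = 1.2 mm

1.2 mm


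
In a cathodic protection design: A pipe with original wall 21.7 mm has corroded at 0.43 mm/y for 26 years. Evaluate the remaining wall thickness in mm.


Remaining wall = original − CR × time
t = 21.7 − 0.43*26 = 21.7 − 11.18 = 10.52 mm

10.52 mm


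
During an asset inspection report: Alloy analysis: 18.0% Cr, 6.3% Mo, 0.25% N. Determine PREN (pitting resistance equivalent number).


Apply the PREN formula: PREN = Cr + 3.3*Mo + 16*N
PREN = 18.0 + 3.3*6.3 + 16*0.25
PREN = 18.0 + 20.79 + 4.0 = 42.79

42.79


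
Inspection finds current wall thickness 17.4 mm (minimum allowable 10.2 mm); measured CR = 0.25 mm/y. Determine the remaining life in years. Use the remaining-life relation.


Apply the remaining-life relation: RL = (t_current − t_min) / CR
RL = (17.4 − 10.2) / 0.25 = 7.2 / 0.25 = 28.8 years

28.8 years


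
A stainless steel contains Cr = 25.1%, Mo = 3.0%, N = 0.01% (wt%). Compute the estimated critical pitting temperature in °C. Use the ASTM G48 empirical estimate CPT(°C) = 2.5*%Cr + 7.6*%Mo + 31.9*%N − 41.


Apply the ASTM G48 empirical CPT estimate: CPT(°C) = 2.5*%Cr + 7.6*%Mo + 31.9*%N − 41
2.5*25.1 = 62.75; 7.6*3.0 = 22.8; 31.9*0.01 = 0.319
CPT = 62.75 + 22.8 + 0.319 − 41 = 44.869 °C
Rounded to 0.1 °C: CPT ≈ 44.9 °C

44.9 °C


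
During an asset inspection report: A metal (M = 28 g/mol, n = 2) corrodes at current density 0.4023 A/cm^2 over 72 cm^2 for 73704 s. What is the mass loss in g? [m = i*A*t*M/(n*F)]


Apply Faraday's law: m = i*A*t*M / (n*F)
Total charge passed Q = i*A*t = 0.4023*72*73704 = 2134880.5824 C
m = Q*M/(n*F) = 2134880.5824*28/(2*96485) = 309.7718 g

309.7718 g


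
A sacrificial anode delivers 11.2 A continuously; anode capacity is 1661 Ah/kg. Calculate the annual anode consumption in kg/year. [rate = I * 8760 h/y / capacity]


Annual consumption = current * hours per year / capacity
Rate = 11.2 * 8760 / 1661 = 59.1 kg/year

59.1 kg/year


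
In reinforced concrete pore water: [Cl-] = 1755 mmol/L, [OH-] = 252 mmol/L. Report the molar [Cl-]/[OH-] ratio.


Threshold parameter = [Cl-] / [OH-] (molar basis; both in mmol/L, so units cancel)
Ratio = 1755 / 252 = 6.96

6.96


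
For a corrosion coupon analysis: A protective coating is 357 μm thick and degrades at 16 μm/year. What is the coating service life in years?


Service life = thickness / degradation rate
Life = 357 / 16 = 22.3 years

22.3 years


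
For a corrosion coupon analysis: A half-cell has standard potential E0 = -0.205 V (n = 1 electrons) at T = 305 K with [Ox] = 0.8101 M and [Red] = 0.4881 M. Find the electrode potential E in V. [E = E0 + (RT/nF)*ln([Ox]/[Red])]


Apply the Nernst equation: E = E0 + (RT/nF)*ln([Ox]/[Red])
Step 1: RT/nF = 8.314*305/(1*96485) = 0.02628149 V
Step 2: [Ox]/[Red] = 0.8101/0.4881 = 1.659701
Step 3: ln(1.659701) = 0.506637
Step 4: correction = 0.02628149 * 0.506637 = 0.0133 V
E = -0.205 + 0.0133 = -0.1917 V

-0.1917 V


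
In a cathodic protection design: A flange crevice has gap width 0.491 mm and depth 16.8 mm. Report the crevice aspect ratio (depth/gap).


Aspect ratio = depth / gap
Ratio = 16.8 / 0.491 = 34.2

34.2


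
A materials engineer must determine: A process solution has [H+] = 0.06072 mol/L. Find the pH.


pH = −log10[H+]
pH = −log10(0.06072) = 1.22

1.22


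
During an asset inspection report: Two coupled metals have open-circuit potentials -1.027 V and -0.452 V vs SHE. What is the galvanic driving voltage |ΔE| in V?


Driving voltage is the absolute potential difference.
|ΔE| = |-1.027 − (-0.452)| = 0.575 V

0.575 V


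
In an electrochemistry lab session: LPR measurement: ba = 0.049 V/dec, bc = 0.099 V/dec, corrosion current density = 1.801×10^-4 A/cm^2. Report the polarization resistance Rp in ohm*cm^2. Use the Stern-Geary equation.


Apply the Stern-Geary equation: Rp = ba*bc / (2.303*icorr*(ba+bc))
ba*bc = 0.049*0.099 = 0.004851
ba+bc = 0.148; 2.303*icorr*(ba+bc) = 2.303*1.801×10^-4*0.148 = 6.1386004×10^-5
Rp = 0.004851 / 6.1386004×10^-5 = 79.0 ohm*cm^2

79.0 ohm*cm^2


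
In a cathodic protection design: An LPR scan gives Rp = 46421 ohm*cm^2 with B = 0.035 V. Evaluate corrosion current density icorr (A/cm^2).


Apply the Stern-Geary relation: icorr = B / Rp
icorr = 0.035 / 46421 = 7.54×10^-7 A/cm^2

7.54×10^-7 A/cm^2


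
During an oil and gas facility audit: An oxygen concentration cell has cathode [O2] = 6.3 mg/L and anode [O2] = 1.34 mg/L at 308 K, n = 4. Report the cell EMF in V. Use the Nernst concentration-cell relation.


Apply the Nernst concentration-cell relation: E = (RT/nF)*ln(C_cathode/C_anode)
RT/nF = 8.314*308/(4*96485) = 0.006635 V
ln(6.3/1.34) = 1.54788
E = 0.006635 * 1.54788 = 0.01027 V

0.01027 V


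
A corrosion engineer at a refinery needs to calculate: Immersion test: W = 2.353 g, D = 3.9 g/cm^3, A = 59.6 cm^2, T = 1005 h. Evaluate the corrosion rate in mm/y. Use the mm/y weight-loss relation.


Apply the mm/y weight-loss relation: CR = 87600 * W / (D * A * T)
Numerator: 87600 * 2.353 = 206122.8
Denominator: 3.9 * 59.6 * 1005 = 233602.2
CR = 206122.8 / 233602.2 = 0.88237 mm/y

0.88237 mm/y


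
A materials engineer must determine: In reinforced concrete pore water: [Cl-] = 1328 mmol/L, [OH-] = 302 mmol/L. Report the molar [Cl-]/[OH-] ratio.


Threshold parameter = [Cl-] / [OH-] (molar basis; both in mmol/L, so units cancel)
Ratio = 1328 / 302 = 4.4

4.4


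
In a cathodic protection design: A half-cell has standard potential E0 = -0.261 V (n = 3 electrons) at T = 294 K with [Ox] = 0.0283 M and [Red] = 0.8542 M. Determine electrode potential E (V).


Apply the Nernst equation: E = E0 + (RT/nF)*ln([Ox]/[Red])
Step 1: RT/nF = 8.314*294/(3*96485) = 0.00844455 V
Step 2: [Ox]/[Red] = 0.0283/0.8542 = 0.03313
Step 3: ln(0.03313) = -3.407316
Step 4: correction = 0.00844455 * -3.407316 = -0.0288 V
E = -0.261 + -0.0288 = -0.2898 V

-0.2898 V


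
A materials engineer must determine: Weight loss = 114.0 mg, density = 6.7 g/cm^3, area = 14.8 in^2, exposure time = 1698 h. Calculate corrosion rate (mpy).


Apply the mpy weight-loss relation: CR = 534 * W / (D * A * T)
Numerator: 534 * 114.0 = 60876.0
Denominator: 6.7 * 14.8 * 1698 = 168373.68
CR = 60876.0 / 168373.68 = 0.362 mpy

0.362 mpy


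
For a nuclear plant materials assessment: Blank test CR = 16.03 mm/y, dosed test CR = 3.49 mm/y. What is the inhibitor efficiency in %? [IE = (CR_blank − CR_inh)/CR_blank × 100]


Apply the inhibitor-efficiency definition: IE = (CR_blank − CR_inh)/CR_blank × 100
IE = (16.03 − 3.49) / 16.03 × 100
IE = 12.54 / 16.03 × 100 = 78.2 %

78.2 %


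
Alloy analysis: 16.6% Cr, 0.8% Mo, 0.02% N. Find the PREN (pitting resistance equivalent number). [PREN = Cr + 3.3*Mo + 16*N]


Apply the PREN formula: PREN = Cr + 3.3*Mo + 16*N
PREN = 16.6 + 3.3*0.8 + 16*0.02
PREN = 16.6 + 2.64 + 0.32 = 19.56

19.56


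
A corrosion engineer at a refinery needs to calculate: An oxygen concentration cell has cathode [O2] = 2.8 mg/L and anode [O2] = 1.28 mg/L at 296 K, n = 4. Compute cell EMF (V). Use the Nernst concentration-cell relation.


Apply the Nernst concentration-cell relation: E = (RT/nF)*ln(C_cathode/C_anode)
RT/nF = 8.314*296/(4*96485) = 0.00637649 V
ln(2.8/1.28) = 0.78276
E = 0.00637649 * 0.78276 = 0.00499 V

0.00499 V


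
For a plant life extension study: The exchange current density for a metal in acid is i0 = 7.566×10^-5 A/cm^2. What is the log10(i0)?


i0 = 7.566×10^-5 A/cm^2
log10(i0) = -4.121

-4.121


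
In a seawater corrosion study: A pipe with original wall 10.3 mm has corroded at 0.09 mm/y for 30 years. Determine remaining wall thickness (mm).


Remaining wall = original − CR × time
t = 10.3 − 0.09*30 = 10.3 − 2.7 = 7.6 mm

7.6 mm


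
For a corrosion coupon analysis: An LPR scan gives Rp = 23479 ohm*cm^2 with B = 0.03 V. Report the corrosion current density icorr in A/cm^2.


Apply the Stern-Geary relation: icorr = B / Rp
icorr = 0.03 / 23479 = 1.278×10^-6 A/cm^2

1.278×10^-6 A/cm^2


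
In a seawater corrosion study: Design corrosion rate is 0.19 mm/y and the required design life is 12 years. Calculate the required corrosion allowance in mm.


Corrosion allowance = CR × design life
CA = 0.19 * 12 = 2.28 mm

2.28 mm


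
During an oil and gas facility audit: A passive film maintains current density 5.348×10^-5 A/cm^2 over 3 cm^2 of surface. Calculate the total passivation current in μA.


I = i_pass * A, then convert A → μA (×10^6)
I = 5.348×10^-5 * 3 * 10^6 = 160.44 μA

160.44 μA


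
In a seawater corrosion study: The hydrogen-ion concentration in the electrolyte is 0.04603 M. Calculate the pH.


pH = −log10[H+]
pH = −log10(0.04603) = 1.34

1.34


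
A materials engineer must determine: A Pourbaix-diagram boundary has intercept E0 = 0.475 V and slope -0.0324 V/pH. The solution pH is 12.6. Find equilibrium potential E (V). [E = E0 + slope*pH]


Apply the Pourbaix line equation: E = E0 + slope*pH
E = 0.475 + (-0.0324)*12.6 = 0.475 + (-0.40824) = 0.06676 V
Rounded to 4 decimal places: E = 0.0668 V

0.0668 V


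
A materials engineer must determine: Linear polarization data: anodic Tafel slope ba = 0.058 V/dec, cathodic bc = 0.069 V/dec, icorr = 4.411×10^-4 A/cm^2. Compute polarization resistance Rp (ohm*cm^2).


Apply the Stern-Geary equation: Rp = ba*bc / (2.303*icorr*(ba+bc))
ba*bc = 0.058*0.069 = 0.004002
ba+bc = 0.127; 2.303*icorr*(ba+bc) = 2.303*4.411×10^-4*0.127 = 1.2901337×10^-4
Rp = 0.004002 / 1.2901337×10^-4 = 31.0 ohm*cm^2

31.0 ohm*cm^2


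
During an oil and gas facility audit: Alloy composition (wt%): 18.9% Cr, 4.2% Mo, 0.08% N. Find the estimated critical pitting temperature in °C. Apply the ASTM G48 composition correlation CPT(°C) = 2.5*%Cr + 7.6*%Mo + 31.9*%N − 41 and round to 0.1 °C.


Apply the ASTM G48 empirical CPT estimate: CPT(°C) = 2.5*%Cr + 7.6*%Mo + 31.9*%N − 41
2.5*18.9 = 47.25; 7.6*4.2 = 31.92; 31.9*0.08 = 2.552
CPT = 47.25 + 31.92 + 2.552 − 41 = 40.722 °C
Rounded to 0.1 °C: CPT ≈ 40.7 °C

40.7 °C


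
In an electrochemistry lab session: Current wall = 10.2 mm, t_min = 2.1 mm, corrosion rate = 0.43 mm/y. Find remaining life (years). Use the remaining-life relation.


Apply the remaining-life relation: RL = (t_current − t_min) / CR
RL = (10.2 − 2.1) / 0.43 = 8.1 / 0.43 = 18.8 years

18.8 years


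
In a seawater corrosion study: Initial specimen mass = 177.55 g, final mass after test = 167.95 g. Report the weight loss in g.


Weight loss = initial − final
WL = 177.55 − 167.95 = 9.6 g

9.6 g


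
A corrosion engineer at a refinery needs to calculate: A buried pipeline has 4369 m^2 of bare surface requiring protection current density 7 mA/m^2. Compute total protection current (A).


I = area * current density, then convert mA → A (÷1000)
I = 4369 * 7 / 1000 = 30.58 A

30.58 A


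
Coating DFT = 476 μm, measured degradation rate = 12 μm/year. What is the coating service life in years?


Service life = thickness / degradation rate
Life = 476 / 12 = 39.7 years

39.7 years


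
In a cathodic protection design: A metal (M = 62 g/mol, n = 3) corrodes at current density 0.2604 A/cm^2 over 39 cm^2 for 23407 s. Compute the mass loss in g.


Apply Faraday's law: m = i*A*t*M / (n*F)
Total charge passed Q = i*A*t = 0.2604*39*23407 = 237712.1292 C
m = Q*M/(n*F) = 237712.1292*62/(3*96485) = 50.9169 g

50.9169 g


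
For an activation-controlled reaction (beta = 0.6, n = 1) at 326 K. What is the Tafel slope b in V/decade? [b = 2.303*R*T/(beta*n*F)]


Apply the Tafel slope relation: b = 2.303*R*T/(beta*n*F)
Numerator: 2.303 * 8.314 * 326 = 6241.97
Denominator: 0.6 * 1 * 96485 = 57891.0
b = 6241.97 / 57891.0 = 0.108 V/decade

0.108 V/decade


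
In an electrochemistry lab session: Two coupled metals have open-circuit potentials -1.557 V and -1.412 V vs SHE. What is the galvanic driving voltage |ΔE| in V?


Driving voltage is the absolute potential difference.
|ΔE| = |-1.557 − (-1.412)| = 0.145 V

0.145 V


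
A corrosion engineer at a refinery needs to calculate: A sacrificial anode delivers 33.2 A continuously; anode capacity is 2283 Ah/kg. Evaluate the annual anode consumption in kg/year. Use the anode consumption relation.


Annual consumption = current * hours per year / capacity
Rate = 33.2 * 8760 / 2283 = 127.4 kg/year

127.4 kg/year


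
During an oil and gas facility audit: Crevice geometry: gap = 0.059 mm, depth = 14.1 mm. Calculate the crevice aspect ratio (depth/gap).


Aspect ratio = depth / gap
Ratio = 14.1 / 0.059 = 239.0

239.0


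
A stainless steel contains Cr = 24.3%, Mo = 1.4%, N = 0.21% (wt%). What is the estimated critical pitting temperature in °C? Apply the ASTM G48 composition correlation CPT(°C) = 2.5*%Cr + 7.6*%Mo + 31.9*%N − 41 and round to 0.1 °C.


Apply the ASTM G48 empirical CPT estimate: CPT(°C) = 2.5*%Cr + 7.6*%Mo + 31.9*%N − 41
2.5*24.3 = 60.75; 7.6*1.4 = 10.64; 31.9*0.21 = 6.699
CPT = 60.75 + 10.64 + 6.699 − 41 = 37.089 °C
Rounded to 0.1 °C: CPT ≈ 37.1 °C

37.1 °C


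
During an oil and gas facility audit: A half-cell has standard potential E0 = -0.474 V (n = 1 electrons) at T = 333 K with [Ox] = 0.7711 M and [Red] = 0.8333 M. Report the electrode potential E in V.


Apply the Nernst equation: E = E0 + (RT/nF)*ln([Ox]/[Red])
Step 1: RT/nF = 8.314*333/(1*96485) = 0.02869422 V
Step 2: [Ox]/[Red] = 0.7711/0.8333 = 0.925357
Step 3: ln(0.925357) = -0.077576
Step 4: correction = 0.02869422 * -0.077576 = -0.0022 V
E = -0.474 + -0.0022 = -0.4762 V

-0.4762 V


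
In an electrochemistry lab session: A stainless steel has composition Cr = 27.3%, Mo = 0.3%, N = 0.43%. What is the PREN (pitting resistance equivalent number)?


Apply the PREN formula: PREN = Cr + 3.3*Mo + 16*N
PREN = 27.3 + 3.3*0.3 + 16*0.43
PREN = 27.3 + 0.99 + 6.88 = 35.17

35.17


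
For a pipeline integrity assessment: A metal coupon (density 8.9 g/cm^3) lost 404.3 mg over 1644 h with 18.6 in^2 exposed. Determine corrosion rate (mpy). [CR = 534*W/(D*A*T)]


Apply the mpy weight-loss relation: CR = 534 * W / (D * A * T)
Numerator: 534 * 404.3 = 215896.2
Denominator: 8.9 * 18.6 * 1644 = 272147.76
CR = 215896.2 / 272147.76 = 0.793 mpy

0.793 mpy


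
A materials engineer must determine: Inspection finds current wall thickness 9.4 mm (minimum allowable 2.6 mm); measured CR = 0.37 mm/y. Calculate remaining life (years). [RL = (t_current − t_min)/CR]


Apply the remaining-life relation: RL = (t_current − t_min) / CR
RL = (9.4 − 2.6) / 0.37 = 6.8 / 0.37 = 18.4 years

18.4 years


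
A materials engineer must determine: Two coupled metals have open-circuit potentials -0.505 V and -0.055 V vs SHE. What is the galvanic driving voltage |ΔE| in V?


Driving voltage is the absolute potential difference.
|ΔE| = |-0.505 − (-0.055)| = 0.45 V

0.45 V


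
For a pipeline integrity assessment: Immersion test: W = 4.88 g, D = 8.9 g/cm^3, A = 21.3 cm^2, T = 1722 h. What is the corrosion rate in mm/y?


Apply the mm/y weight-loss relation: CR = 87600 * W / (D * A * T)
Numerator: 87600 * 4.88 = 427488.0
Denominator: 8.9 * 21.3 * 1722 = 326439.54
CR = 427488.0 / 326439.54 = 1.3095 mm/y

1.3095 mm/y


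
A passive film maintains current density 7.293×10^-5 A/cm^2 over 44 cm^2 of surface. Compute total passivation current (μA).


I = i_pass * A, then convert A → μA (×10^6)
I = 7.293×10^-5 * 44 * 10^6 = 3208.92 μA

3208.92 μA


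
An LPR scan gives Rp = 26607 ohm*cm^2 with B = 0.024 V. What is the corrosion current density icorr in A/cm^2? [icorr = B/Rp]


Apply the Stern-Geary relation: icorr = B / Rp
icorr = 0.024 / 26607 = 9.02×10^-7 A/cm^2

9.02×10^-7 A/cm^2


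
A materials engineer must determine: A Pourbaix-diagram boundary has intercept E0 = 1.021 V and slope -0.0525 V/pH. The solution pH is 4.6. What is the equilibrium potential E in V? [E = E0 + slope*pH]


Apply the Pourbaix line equation: E = E0 + slope*pH
E = 1.021 + (-0.0525)*4.6 = 1.021 + (-0.2415) = 0.7795 V
Rounded to 3 decimal places: E = 0.780 V

0.780 V


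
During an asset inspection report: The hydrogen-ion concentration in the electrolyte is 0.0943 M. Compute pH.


pH = −log10[H+]
pH = −log10(0.0943) = 1.03

1.03


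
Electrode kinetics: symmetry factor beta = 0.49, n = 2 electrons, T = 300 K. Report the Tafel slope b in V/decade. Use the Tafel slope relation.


Apply the Tafel slope relation: b = 2.303*R*T/(beta*n*F)
Numerator: 2.303 * 8.314 * 300 = 5744.14
Denominator: 0.49 * 2 * 96485 = 94555.3
b = 5744.14 / 94555.3 = 0.0607 V/decade

0.0607 V/decade


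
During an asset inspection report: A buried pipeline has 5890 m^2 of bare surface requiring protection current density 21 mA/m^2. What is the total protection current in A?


I = area * current density, then convert mA → A (÷1000)
I = 5890 * 21 / 1000 = 123.69 A

123.69 A


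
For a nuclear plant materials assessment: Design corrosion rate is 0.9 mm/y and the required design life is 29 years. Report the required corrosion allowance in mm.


Corrosion allowance = CR × design life
CA = 0.9 * 29 = 26.1 mm

26.1 mm


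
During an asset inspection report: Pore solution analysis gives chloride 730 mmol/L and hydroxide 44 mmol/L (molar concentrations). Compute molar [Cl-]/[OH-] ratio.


Threshold parameter = [Cl-] / [OH-] (molar basis; both in mmol/L, so units cancel)
Ratio = 730 / 44 = 16.59

16.59


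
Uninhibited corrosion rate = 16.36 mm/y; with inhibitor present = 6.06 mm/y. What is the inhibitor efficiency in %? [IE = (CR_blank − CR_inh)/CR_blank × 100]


Apply the inhibitor-efficiency definition: IE = (CR_blank − CR_inh)/CR_blank × 100
IE = (16.36 − 6.06) / 16.36 × 100
IE = 10.3 / 16.36 × 100 = 63.0 %

63.0 %


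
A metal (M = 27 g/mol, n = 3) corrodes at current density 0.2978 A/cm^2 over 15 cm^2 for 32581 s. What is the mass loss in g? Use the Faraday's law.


Apply Faraday's law: m = i*A*t*M / (n*F)
Total charge passed Q = i*A*t = 0.2978*15*32581 = 145539.327 C
m = Q*M/(n*F) = 145539.327*27/(3*96485) = 13.5757 g

13.5757 g


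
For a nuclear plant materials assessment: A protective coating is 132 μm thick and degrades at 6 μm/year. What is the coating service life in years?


Service life = thickness / degradation rate
Life = 132 / 6 = 22.0 years

22.0 years


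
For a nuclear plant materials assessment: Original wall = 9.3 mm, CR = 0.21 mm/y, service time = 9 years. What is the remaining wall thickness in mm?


Remaining wall = original − CR × time
t = 9.3 − 0.21*9 = 9.3 − 1.89 = 7.41 mm

7.41 mm


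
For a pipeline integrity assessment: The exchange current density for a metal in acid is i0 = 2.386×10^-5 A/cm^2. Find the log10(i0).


i0 = 2.386×10^-5 A/cm^2
log10(i0) = -4.622

-4.622


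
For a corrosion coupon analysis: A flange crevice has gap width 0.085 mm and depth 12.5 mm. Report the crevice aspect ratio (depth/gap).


Aspect ratio = depth / gap
Ratio = 12.5 / 0.085 = 147.1

147.1


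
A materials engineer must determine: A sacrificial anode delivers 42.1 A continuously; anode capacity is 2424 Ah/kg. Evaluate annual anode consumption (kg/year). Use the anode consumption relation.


Annual consumption = current * hours per year / capacity
Rate = 42.1 * 8760 / 2424 = 152.1 kg/year

152.1 kg/year


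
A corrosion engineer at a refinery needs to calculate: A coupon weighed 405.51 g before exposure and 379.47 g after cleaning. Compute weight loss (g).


Weight loss = initial − final
WL = 405.51 − 379.47 = 26.04 g

26.04 g


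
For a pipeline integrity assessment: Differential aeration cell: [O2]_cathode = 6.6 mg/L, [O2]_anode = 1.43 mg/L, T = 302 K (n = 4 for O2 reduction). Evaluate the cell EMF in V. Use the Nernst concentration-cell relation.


Apply the Nernst concentration-cell relation: E = (RT/nF)*ln(C_cathode/C_anode)
RT/nF = 8.314*302/(4*96485) = 0.00650575 V
ln(6.6/1.43) = 1.5294
E = 0.00650575 * 1.5294 = 0.00995 V

0.00995 V


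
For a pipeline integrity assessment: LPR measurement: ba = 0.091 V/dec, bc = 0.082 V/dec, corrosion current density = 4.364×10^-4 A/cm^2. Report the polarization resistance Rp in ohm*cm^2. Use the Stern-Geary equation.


Apply the Stern-Geary equation: Rp = ba*bc / (2.303*icorr*(ba+bc))
ba*bc = 0.091*0.082 = 0.007462
ba+bc = 0.173; 2.303*icorr*(ba+bc) = 2.303*4.364×10^-4*0.173 = 1.7387005×10^-4
Rp = 0.007462 / 1.7387005×10^-4 = 42.92 ohm*cm^2

42.92 ohm*cm^2


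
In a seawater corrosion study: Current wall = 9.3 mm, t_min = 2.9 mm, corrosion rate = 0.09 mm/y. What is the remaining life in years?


Apply the remaining-life relation: RL = (t_current − t_min) / CR
RL = (9.3 − 2.9) / 0.09 = 6.4 / 0.09 = 71.1 years

71.1 years


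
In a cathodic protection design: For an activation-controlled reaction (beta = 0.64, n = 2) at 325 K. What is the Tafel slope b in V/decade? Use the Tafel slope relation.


Apply the Tafel slope relation: b = 2.303*R*T/(beta*n*F)
Numerator: 2.303 * 8.314 * 325 = 6222.82
Denominator: 0.64 * 2 * 96485 = 123500.8
b = 6222.82 / 123500.8 = 0.0504 V/decade

0.0504 V/decade


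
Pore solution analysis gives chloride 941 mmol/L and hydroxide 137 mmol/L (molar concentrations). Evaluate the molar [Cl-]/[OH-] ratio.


Threshold parameter = [Cl-] / [OH-] (molar basis; both in mmol/L, so units cancel)
Ratio = 941 / 137 = 6.87

6.87


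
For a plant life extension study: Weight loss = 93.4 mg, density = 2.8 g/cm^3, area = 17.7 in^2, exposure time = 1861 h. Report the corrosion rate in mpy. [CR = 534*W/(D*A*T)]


Apply the mpy weight-loss relation: CR = 534 * W / (D * A * T)
Numerator: 534 * 93.4 = 49875.6
Denominator: 2.8 * 17.7 * 1861 = 92231.16
CR = 49875.6 / 92231.16 = 0.5408 mpy

0.5408 mpy


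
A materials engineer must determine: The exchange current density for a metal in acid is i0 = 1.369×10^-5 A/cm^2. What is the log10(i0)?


i0 = 1.369×10^-5 A/cm^2
log10(i0) = -4.864

-4.864


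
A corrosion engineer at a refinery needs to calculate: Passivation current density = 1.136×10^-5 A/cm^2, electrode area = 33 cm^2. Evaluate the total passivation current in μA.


I = i_pass * A, then convert A → μA (×10^6)
I = 1.136×10^-5 * 33 * 10^6 = 374.88 μA

374.88 μA


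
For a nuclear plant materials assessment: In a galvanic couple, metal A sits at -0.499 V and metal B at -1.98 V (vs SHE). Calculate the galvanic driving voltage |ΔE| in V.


Driving voltage is the absolute potential difference.
|ΔE| = |-0.499 − (-1.98)| = 1.481 V

1.481 V


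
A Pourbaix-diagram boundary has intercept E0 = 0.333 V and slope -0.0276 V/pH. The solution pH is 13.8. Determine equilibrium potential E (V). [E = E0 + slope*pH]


Apply the Pourbaix line equation: E = E0 + slope*pH
E = 0.333 + (-0.0276)*13.8 = 0.333 + (-0.38088) = -0.04788 V
Rounded to 3 decimal places: E = -0.048 V

-0.048 V


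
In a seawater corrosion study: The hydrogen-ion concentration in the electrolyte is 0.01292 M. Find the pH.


pH = −log10[H+]
pH = −log10(0.01292) = 1.89

1.89


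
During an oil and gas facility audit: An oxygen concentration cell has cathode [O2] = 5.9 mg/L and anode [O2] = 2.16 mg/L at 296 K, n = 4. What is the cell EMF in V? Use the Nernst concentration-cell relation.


Apply the Nernst concentration-cell relation: E = (RT/nF)*ln(C_cathode/C_anode)
RT/nF = 8.314*296/(4*96485) = 0.00637649 V
ln(5.9/2.16) = 1.00484
E = 0.00637649 * 1.00484 = 0.00641 V

0.00641 V


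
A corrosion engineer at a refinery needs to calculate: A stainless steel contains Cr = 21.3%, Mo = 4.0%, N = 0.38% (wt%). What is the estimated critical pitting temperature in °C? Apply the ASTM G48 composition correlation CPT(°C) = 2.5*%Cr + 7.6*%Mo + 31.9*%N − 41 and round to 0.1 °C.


Apply the ASTM G48 empirical CPT estimate: CPT(°C) = 2.5*%Cr + 7.6*%Mo + 31.9*%N − 41
2.5*21.3 = 53.25; 7.6*4.0 = 30.4; 31.9*0.38 = 12.122
CPT = 53.25 + 30.4 + 12.122 − 41 = 54.772 °C
Rounded to 0.1 °C: CPT ≈ 54.8 °C

54.8 °C


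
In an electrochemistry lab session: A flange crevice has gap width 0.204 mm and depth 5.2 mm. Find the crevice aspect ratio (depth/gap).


Aspect ratio = depth / gap
Ratio = 5.2 / 0.204 = 25.5

25.5


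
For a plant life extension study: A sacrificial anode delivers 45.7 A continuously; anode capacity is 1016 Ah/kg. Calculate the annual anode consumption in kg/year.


Annual consumption = current * hours per year / capacity
Rate = 45.7 * 8760 / 1016 = 394.0 kg/year

394.0 kg/year


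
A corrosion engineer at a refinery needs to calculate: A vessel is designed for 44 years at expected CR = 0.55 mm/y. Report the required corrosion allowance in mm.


Corrosion allowance = CR × design life
CA = 0.55 * 44 = 24.2 mm

24.2 mm


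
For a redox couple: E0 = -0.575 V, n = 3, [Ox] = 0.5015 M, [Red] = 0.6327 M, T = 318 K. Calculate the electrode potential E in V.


Apply the Nernst equation: E = E0 + (RT/nF)*ln([Ox]/[Red])
Step 1: RT/nF = 8.314*318/(3*96485) = 0.0091339 V
Step 2: [Ox]/[Red] = 0.5015/0.6327 = 0.792635
Step 3: ln(0.792635) = -0.232392
Step 4: correction = 0.0091339 * -0.232392 = -0.0021 V
E = -0.575 + -0.0021 = -0.5771 V

-0.5771 V


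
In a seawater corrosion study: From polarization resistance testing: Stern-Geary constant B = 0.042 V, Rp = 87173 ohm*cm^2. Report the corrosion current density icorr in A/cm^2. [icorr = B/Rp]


Apply the Stern-Geary relation: icorr = B / Rp
icorr = 0.042 / 87173 = 4.818×10^-7 A/cm^2

4.818×10^-7 A/cm^2


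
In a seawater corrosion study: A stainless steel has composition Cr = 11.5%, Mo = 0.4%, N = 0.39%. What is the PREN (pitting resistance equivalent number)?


Apply the PREN formula: PREN = Cr + 3.3*Mo + 16*N
PREN = 11.5 + 3.3*0.4 + 16*0.39
PREN = 11.5 + 1.32 + 6.24 = 19.06

19.06


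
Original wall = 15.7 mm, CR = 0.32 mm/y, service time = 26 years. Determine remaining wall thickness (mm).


Remaining wall = original − CR × time
t = 15.7 − 0.32*26 = 15.7 − 8.32 = 7.38 mm

7.38 mm


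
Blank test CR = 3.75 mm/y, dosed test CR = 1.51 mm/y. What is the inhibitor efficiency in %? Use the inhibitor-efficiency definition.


Apply the inhibitor-efficiency definition: IE = (CR_blank − CR_inh)/CR_blank × 100
IE = (3.75 − 1.51) / 3.75 × 100
IE = 2.24 / 3.75 × 100 = 59.7 %

59.7 %


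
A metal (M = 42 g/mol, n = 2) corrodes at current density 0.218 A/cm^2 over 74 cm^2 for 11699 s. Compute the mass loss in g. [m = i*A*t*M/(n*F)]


Apply Faraday's law: m = i*A*t*M / (n*F)
Total charge passed Q = i*A*t = 0.218*74*11699 = 188728.268 C
m = Q*M/(n*F) = 188728.268*42/(2*96485) = 41.0768 g

41.0768 g


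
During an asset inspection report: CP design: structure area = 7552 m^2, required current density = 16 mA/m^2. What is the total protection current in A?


I = area * current density, then convert mA → A (÷1000)
I = 7552 * 16 / 1000 = 120.83 A

120.83 A


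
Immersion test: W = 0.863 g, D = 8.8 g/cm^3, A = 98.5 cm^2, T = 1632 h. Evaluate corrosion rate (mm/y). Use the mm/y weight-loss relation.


Apply the mm/y weight-loss relation: CR = 87600 * W / (D * A * T)
Numerator: 87600 * 0.863 = 75598.8
Denominator: 8.8 * 98.5 * 1632 = 1414617.6
CR = 75598.8 / 1414617.6 = 0.053441 mm/y

0.053441 mm/y


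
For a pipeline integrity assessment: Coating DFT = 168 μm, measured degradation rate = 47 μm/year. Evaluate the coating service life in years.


Service life = thickness / degradation rate
Life = 168 / 47 = 3.6 years

3.6 years


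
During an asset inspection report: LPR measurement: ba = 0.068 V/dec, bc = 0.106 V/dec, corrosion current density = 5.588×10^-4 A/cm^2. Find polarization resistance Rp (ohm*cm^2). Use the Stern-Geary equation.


Apply the Stern-Geary equation: Rp = ba*bc / (2.303*icorr*(ba+bc))
ba*bc = 0.068*0.106 = 0.007208
ba+bc = 0.174; 2.303*icorr*(ba+bc) = 2.303*5.588×10^-4*0.174 = 2.2392345×10^-4
Rp = 0.007208 / 2.2392345×10^-4 = 32.2 ohm*cm^2

32.2 ohm*cm^2


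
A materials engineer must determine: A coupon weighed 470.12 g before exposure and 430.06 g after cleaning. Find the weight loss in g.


Weight loss = initial − final
WL = 470.12 − 430.06 = 40.06 g

40.06 g


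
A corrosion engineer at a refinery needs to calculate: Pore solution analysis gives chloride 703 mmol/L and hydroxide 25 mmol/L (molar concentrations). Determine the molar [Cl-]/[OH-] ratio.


Threshold parameter = [Cl-] / [OH-] (molar basis; both in mmol/L, so units cancel)
Ratio = 703 / 25 = 28.12

28.12


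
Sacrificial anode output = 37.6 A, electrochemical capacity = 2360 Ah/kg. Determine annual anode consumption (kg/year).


Annual consumption = current * hours per year / capacity
Rate = 37.6 * 8760 / 2360 = 139.6 kg/year

139.6 kg/year


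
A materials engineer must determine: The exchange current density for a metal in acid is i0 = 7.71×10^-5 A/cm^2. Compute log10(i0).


i0 = 7.71×10^-5 A/cm^2
log10(i0) = -4.113

-4.113


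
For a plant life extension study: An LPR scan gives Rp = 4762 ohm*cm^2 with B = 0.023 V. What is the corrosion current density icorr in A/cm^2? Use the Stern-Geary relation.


Apply the Stern-Geary relation: icorr = B / Rp
icorr = 0.023 / 4762 = 4.83×10^-6 A/cm^2

4.83×10^-6 A/cm^2


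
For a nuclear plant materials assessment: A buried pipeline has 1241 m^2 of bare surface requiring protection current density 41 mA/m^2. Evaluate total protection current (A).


I = area * current density, then convert mA → A (÷1000)
I = 1241 * 41 / 1000 = 50.88 A

50.88 A
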